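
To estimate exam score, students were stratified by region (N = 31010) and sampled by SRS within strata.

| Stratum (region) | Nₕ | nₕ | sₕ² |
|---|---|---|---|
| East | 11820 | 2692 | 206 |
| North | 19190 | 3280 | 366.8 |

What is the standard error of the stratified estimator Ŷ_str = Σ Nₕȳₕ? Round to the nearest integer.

Var(Ŷ_str) = Σₕ Nₕ²(1 − fₕ)sₕ²/nₕ.
East: 11820²·(1 − 2692/11820)·206/2692 = 8.2562963 × 10^6.
North: 19190²·(1 − 3280/19190)·366.8/3280 = 3.4142918 × 10^7.
Sum = 4.2399214 × 10^7.
SE = √(4.2399214 × 10^7) = 6511.

6511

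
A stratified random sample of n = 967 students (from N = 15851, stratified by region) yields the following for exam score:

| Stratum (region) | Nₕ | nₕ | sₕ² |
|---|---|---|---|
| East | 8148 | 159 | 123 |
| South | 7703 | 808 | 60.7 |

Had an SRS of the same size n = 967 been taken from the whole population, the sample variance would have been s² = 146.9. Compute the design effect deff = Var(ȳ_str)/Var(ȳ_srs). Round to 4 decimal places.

1.5163

Var(ȳ_str) = Σ Wₕ²(1−fₕ)sₕ²/nₕ with Wₕ = Nₕ/15851:
  East: (8148/15851)²·(1−159/8148)·123/159 = 0.20041863
  South: (7703/15851)²·(1−808/7703)·60.7/808 = 0.01588028
  → Var(ȳ_str) = 0.21629891.
Var(ȳ_srs) = (1 − 967/15851)·146.9/967 = 0.14264558.
deff = 0.21629891 / 0.14264558 = 1.5163.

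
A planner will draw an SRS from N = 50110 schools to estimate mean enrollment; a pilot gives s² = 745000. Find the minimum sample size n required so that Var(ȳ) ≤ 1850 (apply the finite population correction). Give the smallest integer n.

400

Without fpc, n₀ = s²/D = 745000/1850 = 402.7027.
With fpc, (1 − n/N)·s²/n ≤ D requires n ≥ n₀/(1 + n₀/N) = 402.7027/(1 + 402.7027/50110) = 399.4922.
Rounding up, n = 400.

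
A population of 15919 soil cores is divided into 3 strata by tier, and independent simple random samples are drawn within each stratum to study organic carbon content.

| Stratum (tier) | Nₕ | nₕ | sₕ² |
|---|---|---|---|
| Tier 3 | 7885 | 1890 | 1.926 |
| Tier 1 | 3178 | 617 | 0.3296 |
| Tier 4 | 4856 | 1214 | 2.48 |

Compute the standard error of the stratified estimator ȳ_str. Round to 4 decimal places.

0.0187

Var(ȳ_str) = Σₕ Wₕ²(1 − fₕ)sₕ²/nₕ with Wₕ = Nₕ/N, N = 15919.
Tier 3: Wₕ = 0.49532006; term = 0.49532006²·(1 − 0.23969562)·1.926/1890 = 1.900876 × 10^-4.
Tier 1: Wₕ = 0.19963566; term = 0.19963566²·(1 − 0.19414726)·0.3296/617 = 1.7156707 × 10^-5.
Tier 4: Wₕ = 0.30504429; term = 0.30504429²·(1 − 0.25000000)·2.48/1214 = 1.4256734 × 10^-4.
Sum = 3.4981165 × 10^-4.
SE = √(3.4981165 × 10^-4) = 0.0187.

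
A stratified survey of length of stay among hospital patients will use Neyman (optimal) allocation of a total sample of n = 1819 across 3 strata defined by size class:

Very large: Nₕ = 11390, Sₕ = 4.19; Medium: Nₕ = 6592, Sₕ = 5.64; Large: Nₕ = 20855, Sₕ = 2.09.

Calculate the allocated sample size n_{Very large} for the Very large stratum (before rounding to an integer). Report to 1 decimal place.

Neyman allocation: nₕ = n·NₕSₕ / Σⱼ NⱼSⱼ.
Σ NⱼSⱼ = 11390·4.19 + 6592·5.64 + 20855·2.09 = 128489.93.
n_{Very large} = 1819·11390·4.19 / 128489.93 = 675.6.

675.6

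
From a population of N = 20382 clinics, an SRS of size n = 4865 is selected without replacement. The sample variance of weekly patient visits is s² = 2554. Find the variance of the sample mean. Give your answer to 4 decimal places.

Under SRS without replacement, Var(ȳ) = (1 − f)·s²/n with f = n/N = 4865/20382 = 0.23869100.
Var(ȳ) = (1 − 0.23869100)·2554/4865 = 0.76130900·0.52497431 = 0.39966766.

0.3997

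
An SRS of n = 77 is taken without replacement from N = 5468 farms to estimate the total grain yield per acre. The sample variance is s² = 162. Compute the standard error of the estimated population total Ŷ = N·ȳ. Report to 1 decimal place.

Var(Ŷ) = N²·Var(ȳ) = N²·(1 − n/N)·s²/n.
f = 77/5468 = 0.01408193; Var(ȳ) = 0.98591807·162/77 = 2.0742692.
Var(Ŷ) = 5468² · 2.0742692 = 6.2018625 × 10^7.
SE(Ŷ) = √(6.2018625 × 10^7) = 7875.2.

7875.2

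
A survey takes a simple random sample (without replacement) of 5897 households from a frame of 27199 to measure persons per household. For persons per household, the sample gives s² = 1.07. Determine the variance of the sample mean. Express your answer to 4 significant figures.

1.421 × 10^-4

Under SRS without replacement, Var(ȳ) = (1 − f)·s²/n with f = n/N = 5897/27199 = 0.21680944.
Var(ȳ) = (1 − 0.21680944)·1.07/5897 = 0.78319056·1.8144819 × 10^-4 = 1.4210851 × 10^-4.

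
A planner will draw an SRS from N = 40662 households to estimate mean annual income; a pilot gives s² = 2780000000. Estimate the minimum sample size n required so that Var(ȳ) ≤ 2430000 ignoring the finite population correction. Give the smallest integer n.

Without fpc, n₀ = s²/D = 2780000000/2430000 = 1144.0329.
Rounding up, n = 1145.

1145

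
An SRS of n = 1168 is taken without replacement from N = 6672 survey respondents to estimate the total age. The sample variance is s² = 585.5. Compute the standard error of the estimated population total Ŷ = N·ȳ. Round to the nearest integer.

4291

Var(Ŷ) = N²·Var(ȳ) = N²·(1 − n/N)·s²/n.
f = 1168/6672 = 0.17505995; Var(ȳ) = 0.82494005·585.5/1168 = 0.41352945.
Var(Ŷ) = 6672² · 0.41352945 = 1.8408505 × 10^7.
SE(Ŷ) = √(1.8408505 × 10^7) = 4291.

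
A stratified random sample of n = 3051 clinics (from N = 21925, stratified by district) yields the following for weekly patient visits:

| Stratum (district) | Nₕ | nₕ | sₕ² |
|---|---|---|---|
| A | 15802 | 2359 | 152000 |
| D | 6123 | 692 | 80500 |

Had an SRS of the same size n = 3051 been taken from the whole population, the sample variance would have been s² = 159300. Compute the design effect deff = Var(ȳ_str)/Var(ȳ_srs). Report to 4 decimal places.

Var(ȳ_str) = Σ Wₕ²(1−fₕ)sₕ²/nₕ with Wₕ = Nₕ/21925:
  A: (15802/21925)²·(1−2359/15802)·152000/2359 = 28.473752
  D: (6123/21925)²·(1−692/6123)·80500/692 = 8.0473825
  → Var(ȳ_str) = 36.521135.
Var(ȳ_srs) = (1 − 3051/21925)·159300/3051 = 44.946711.
deff = 36.521135 / 44.946711 = 0.8125.

0.8125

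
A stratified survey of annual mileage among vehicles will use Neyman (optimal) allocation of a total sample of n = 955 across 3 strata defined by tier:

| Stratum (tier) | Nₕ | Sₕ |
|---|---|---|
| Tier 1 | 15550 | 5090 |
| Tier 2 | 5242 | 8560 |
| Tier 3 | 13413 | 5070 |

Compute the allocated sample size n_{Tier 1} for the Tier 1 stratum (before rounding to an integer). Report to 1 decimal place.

Neyman allocation: nₕ = n·NₕSₕ / Σⱼ NⱼSⱼ.
Σ NⱼSⱼ = 15550·5090 + 5242·8560 + 13413·5070 = 1.9202493 × 10^8.
n_{Tier 1} = 955·15550·5090 / (1.9202493 × 10^8) = 393.6.

393.6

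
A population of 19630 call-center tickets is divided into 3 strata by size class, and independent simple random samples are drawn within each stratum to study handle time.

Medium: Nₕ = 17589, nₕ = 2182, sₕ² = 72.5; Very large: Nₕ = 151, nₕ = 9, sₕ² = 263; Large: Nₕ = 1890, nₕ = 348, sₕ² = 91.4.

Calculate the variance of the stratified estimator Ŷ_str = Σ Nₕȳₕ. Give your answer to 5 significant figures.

1.0396 × 10^7

Var(Ŷ_str) = Σₕ Nₕ²(1 − fₕ)sₕ²/nₕ.
Medium: 17589²·(1 − 2182/17589)·72.5/2182 = 9.0041452 × 10^6.
Very large: 151²·(1 − 9/151)·263/9 = 626582.89.
Large: 1890²·(1 − 348/1890)·91.4/348 = 765443.48.
Sum = 1.0396172 × 10^7.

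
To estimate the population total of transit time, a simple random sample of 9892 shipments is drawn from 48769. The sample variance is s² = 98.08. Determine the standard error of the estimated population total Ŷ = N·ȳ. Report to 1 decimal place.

4335.8

Var(Ŷ) = N²·Var(ȳ) = N²·(1 − n/N)·s²/n.
f = 9892/48769 = 0.20283377; Var(ȳ) = 0.79716623·98.08/9892 = 0.0079039693.
Var(Ŷ) = 48769² · 0.0079039693 = 1.8798922 × 10^7.
SE(Ŷ) = √(1.8798922 × 10^7) = 4335.8.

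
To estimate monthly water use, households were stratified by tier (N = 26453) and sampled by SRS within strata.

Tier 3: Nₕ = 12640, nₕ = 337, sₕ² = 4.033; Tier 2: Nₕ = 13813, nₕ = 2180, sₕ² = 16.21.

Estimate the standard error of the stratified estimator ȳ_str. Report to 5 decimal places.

Var(ȳ_str) = Σₕ Wₕ²(1 − fₕ)sₕ²/nₕ with Wₕ = Nₕ/N, N = 26453.
Tier 3: Wₕ = 0.47782860; term = 0.47782860²·(1 − 0.02666139)·4.033/337 = 0.0026595402.
Tier 2: Wₕ = 0.52217140; term = 0.52217140²·(1 − 0.15782234)·16.21/2180 = 0.001707483.
Sum = 0.0043670232.
SE = √(0.0043670232) = 0.06608.

0.06608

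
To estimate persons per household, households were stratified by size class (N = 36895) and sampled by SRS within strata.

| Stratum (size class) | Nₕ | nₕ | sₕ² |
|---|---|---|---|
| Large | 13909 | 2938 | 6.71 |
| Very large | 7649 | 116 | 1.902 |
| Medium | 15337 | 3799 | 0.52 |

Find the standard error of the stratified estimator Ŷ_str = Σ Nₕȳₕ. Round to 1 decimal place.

Var(Ŷ_str) = Σₕ Nₕ²(1 − fₕ)sₕ²/nₕ.
Large: 13909²·(1 − 2938/13909)·6.71/2938 = 348508.08.
Very large: 7649²·(1 − 116/7649)·1.902/116 = 944767.95.
Medium: 15337²·(1 − 3799/15337)·0.52/3799 = 24221.721.
Sum = 1.3174978 × 10^6.
SE = √(1.3174978 × 10^6) = 1147.8.

1147.8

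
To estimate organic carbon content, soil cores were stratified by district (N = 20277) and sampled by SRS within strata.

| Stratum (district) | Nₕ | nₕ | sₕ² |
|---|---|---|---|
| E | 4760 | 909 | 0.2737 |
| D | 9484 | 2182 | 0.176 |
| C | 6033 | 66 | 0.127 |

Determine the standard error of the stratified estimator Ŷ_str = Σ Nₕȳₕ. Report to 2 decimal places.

283.51

Var(Ŷ_str) = Σₕ Nₕ²(1 − fₕ)sₕ²/nₕ.
E: 4760²·(1 − 909/4760)·0.2737/909 = 5519.3939.
D: 9484²·(1 − 2182/9484)·0.176/2182 = 5585.8761.
C: 6033²·(1 − 66/6033)·0.127/66 = 69270.632.
Sum = 80375.902.
SE = √(80375.902) = 283.51.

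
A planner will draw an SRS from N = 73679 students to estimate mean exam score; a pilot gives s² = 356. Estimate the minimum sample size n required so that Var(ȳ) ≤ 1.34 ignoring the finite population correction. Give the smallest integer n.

Without fpc, n₀ = s²/D = 356/1.34 = 265.6716.
Rounding up, n = 266.

266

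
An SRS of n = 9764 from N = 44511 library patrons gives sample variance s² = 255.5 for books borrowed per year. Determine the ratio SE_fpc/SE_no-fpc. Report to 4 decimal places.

0.8835

f = n/N = 9764/44511 = 0.21936151.
SE_no-fpc = √(s²/n) = 0.16176388; SE_fpc = √((1−f)s²/n) = 0.14292446.
Ratio = √(1−f) = 0.88353749.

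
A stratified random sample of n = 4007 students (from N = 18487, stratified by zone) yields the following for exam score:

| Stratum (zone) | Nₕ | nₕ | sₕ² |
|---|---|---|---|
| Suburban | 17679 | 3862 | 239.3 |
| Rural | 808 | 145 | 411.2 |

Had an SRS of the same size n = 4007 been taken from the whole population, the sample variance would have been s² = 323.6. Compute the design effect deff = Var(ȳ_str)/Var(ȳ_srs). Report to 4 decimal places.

0.7704

Var(ȳ_str) = Σ Wₕ²(1−fₕ)sₕ²/nₕ with Wₕ = Nₕ/18487:
  Suburban: (17679/18487)²·(1−3862/17679)·239.3/3862 = 0.044286259
  Rural: (808/18487)²·(1−145/808)·411.2/145 = 0.0044450547
  → Var(ȳ_str) = 0.048731314.
Var(ȳ_srs) = (1 − 4007/18487)·323.6/4007 = 0.06325448.
deff = 0.048731314 / 0.06325448 = 0.7704.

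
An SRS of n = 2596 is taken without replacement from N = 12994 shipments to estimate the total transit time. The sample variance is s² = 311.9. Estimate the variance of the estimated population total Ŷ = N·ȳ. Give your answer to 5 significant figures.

1.6233 × 10^7

Var(Ŷ) = N²·Var(ȳ) = N²·(1 − n/N)·s²/n.
f = 2596/12994 = 0.19978452; Var(ȳ) = 0.80021548·311.9/2596 = 0.096142993.
Var(Ŷ) = 12994² · 0.096142993 = 1.6233171 × 10^7.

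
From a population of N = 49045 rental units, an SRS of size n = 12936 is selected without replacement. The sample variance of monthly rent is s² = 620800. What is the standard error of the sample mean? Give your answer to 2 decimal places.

Under SRS without replacement, Var(ȳ) = (1 − f)·s²/n with f = n/N = 12936/49045 = 0.26375777.
Var(ȳ) = (1 − 0.26375777)·620800/12936 = 0.73624223·47.990105 = 35.332342.
SE(ȳ) = √(35.332342) = 5.94.

5.94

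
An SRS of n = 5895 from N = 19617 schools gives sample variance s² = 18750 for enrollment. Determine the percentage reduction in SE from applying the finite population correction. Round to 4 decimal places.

16.3642

f = n/N = 5895/19617 = 0.30050466.
SE_no-fpc = √(s²/n) = 1.7834409; SE_fpc = √((1−f)s²/n) = 1.4915958.
Ratio = √(1−f) = 0.83635838. Reduction = 100·(1 − 0.83635838) = 16.3642%.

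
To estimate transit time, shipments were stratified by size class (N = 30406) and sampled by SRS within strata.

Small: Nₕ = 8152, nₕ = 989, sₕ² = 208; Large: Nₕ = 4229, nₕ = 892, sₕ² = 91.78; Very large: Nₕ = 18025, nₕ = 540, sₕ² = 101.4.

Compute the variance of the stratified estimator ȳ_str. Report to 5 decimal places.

0.07887

Var(ȳ_str) = Σₕ Wₕ²(1 − fₕ)sₕ²/nₕ with Wₕ = Nₕ/N, N = 30406.
Small: Wₕ = 0.26810498; term = 0.26810498²·(1 − 0.12131992)·208/989 = 0.013283349.
Large: Wₕ = 0.13908439; term = 0.13908439²·(1 − 0.21092457)·91.78/892 = 0.0015705744.
Very large: Wₕ = 0.59281063; term = 0.59281063²·(1 − 0.02995839)·101.4/540 = 0.064012756.
Sum = 0.078866679.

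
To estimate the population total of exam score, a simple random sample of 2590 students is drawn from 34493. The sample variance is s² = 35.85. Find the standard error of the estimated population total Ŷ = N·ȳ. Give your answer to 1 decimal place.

3902.8

Var(Ŷ) = N²·Var(ȳ) = N²·(1 − n/N)·s²/n.
f = 2590/34493 = 0.07508770; Var(ȳ) = 0.92491230·35.85/2590 = 0.012802358.
Var(Ŷ) = 34493² · 0.012802358 = 1.5231824 × 10^7.
SE(Ŷ) = √(1.5231824 × 10^7) = 3902.8.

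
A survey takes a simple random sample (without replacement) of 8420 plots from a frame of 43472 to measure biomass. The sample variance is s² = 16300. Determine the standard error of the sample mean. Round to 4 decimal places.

1.2494

Under SRS without replacement, Var(ȳ) = (1 − f)·s²/n with f = n/N = 8420/43472 = 0.19368789.
Var(ȳ) = (1 − 0.19368789)·16300/8420 = 0.80631211·1.935867 = 1.560913.
SE(ȳ) = √(1.560913) = 1.2494.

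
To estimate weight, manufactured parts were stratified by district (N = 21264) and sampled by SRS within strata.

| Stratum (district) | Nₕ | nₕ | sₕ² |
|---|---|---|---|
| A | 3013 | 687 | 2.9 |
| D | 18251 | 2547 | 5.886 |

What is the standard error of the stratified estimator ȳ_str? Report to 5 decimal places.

0.03912

Var(ȳ_str) = Σₕ Wₕ²(1 − fₕ)sₕ²/nₕ with Wₕ = Nₕ/N, N = 21264.
A: Wₕ = 0.14169488; term = 0.14169488²·(1 − 0.22801195)·2.9/687 = 6.5427477 × 10^-5.
D: Wₕ = 0.85830512; term = 0.85830512²·(1 − 0.13955400)·5.886/2547 = 0.0014648675.
Sum = 0.001530295.
SE = √(0.001530295) = 0.03912.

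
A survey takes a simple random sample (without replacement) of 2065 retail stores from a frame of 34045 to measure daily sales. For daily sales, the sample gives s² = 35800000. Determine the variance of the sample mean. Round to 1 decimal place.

16285.0

Under SRS without replacement, Var(ȳ) = (1 − f)·s²/n with f = n/N = 2065/34045 = 0.06065502.
Var(ȳ) = (1 − 0.06065502)·35800000/2065 = 0.93934498·17336.562 = 16285.012.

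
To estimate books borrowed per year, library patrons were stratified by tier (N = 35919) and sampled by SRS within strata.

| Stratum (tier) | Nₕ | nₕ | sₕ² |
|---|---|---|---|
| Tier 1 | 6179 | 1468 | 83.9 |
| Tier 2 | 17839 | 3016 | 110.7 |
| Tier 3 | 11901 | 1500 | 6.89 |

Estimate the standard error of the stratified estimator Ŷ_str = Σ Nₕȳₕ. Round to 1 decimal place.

Var(Ŷ_str) = Σₕ Nₕ²(1 − fₕ)sₕ²/nₕ.
Tier 1: 6179²·(1 − 1468/6179)·83.9/1468 = 1.6636701 × 10^6.
Tier 2: 17839²·(1 − 3016/17839)·110.7/3016 = 9.7056114 × 10^6.
Tier 3: 11901²·(1 − 1500/11901)·6.89/1500 = 568573.37.
Sum = 1.1937855 × 10^7.
SE = √(1.1937855 × 10^7) = 3455.1.

3455.1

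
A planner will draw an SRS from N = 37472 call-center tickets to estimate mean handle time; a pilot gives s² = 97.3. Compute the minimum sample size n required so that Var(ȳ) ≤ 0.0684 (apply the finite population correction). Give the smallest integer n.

1371

Without fpc, n₀ = s²/D = 97.3/0.0684 = 1422.5146.
With fpc, (1 − n/N)·s²/n ≤ D requires n ≥ n₀/(1 + n₀/N) = 1422.5146/(1 + 1422.5146/37472) = 1370.4880.
Rounding up, n = 1371.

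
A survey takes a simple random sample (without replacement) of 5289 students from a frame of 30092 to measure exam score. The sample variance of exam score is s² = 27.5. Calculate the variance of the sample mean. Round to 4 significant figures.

0.004286

Under SRS without replacement, Var(ȳ) = (1 − f)·s²/n with f = n/N = 5289/30092 = 0.17576100.
Var(ȳ) = (1 − 0.17576100)·27.5/5289 = 0.82423900·0.0051994706 = 0.0042856064.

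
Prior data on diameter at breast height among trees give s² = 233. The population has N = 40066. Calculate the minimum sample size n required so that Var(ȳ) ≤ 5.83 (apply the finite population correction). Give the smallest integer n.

Without fpc, n₀ = s²/D = 233/5.83 = 39.9657.
With fpc, (1 − n/N)·s²/n ≤ D requires n ≥ n₀/(1 + n₀/N) = 39.9657/(1 + 39.9657/40066) = 39.9259.
Rounding up, n = 40.

40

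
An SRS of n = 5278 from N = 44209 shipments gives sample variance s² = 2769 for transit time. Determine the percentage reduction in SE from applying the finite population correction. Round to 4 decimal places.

6.1590

f = n/N = 5278/44209 = 0.11938746.
SE_no-fpc = √(s²/n) = 0.72431384; SE_fpc = √((1−f)s²/n) = 0.67970305.
Ratio = √(1−f) = 0.93840958. Reduction = 100·(1 − 0.93840958) = 6.1590%.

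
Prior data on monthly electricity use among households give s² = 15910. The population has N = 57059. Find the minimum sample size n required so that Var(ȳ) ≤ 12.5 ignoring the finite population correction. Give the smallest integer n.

1273

Without fpc, n₀ = s²/D = 15910/12.5 = 1272.8000.
Rounding up, n = 1273.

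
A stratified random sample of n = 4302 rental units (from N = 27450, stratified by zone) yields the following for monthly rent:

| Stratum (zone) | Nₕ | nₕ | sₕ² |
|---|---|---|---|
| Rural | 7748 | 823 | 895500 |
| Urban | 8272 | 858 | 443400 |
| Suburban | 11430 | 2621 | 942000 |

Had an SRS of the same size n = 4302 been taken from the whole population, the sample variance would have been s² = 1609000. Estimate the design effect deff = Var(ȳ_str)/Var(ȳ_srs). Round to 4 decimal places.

Var(ȳ_str) = Σ Wₕ²(1−fₕ)sₕ²/nₕ with Wₕ = Nₕ/27450:
  Rural: (7748/27450)²·(1−823/7748)·895500/823 = 77.480149
  Urban: (8272/27450)²·(1−858/8272)·443400/858 = 42.061699
  Suburban: (11430/27450)²·(1−2621/11430)·942000/2621 = 48.025514
  → Var(ȳ_str) = 167.56736.
Var(ȳ_srs) = (1 − 4302/27450)·1609000/4302 = 315.39642.
deff = 167.56736 / 315.39642 = 0.5313.

0.5313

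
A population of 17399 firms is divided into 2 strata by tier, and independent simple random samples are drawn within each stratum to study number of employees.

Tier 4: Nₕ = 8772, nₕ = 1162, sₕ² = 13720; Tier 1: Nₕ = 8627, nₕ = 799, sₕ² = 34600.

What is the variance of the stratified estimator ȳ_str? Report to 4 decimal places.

12.2640

Var(ȳ_str) = Σₕ Wₕ²(1 − fₕ)sₕ²/nₕ with Wₕ = Nₕ/N, N = 17399.
Tier 4: Wₕ = 0.50416691; term = 0.50416691²·(1 − 0.13246694)·13720/1162 = 2.6036505.
Tier 1: Wₕ = 0.49583309; term = 0.49583309²·(1 − 0.09261620)·34600/799 = 9.6603166.
Sum = 12.263967.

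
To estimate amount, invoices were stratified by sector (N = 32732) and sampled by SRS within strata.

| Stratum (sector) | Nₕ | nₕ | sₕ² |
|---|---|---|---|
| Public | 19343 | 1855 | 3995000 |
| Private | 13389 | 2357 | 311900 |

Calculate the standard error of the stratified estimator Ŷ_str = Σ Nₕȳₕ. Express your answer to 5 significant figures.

Var(Ŷ_str) = Σₕ Nₕ²(1 − fₕ)sₕ²/nₕ.
Public: 19343²·(1 − 1855/19343)·3995000/1855 = 7.2851223 × 10^11.
Private: 13389²·(1 − 2357/13389)·311900/2357 = 1.9546013 × 10^10.
Sum = 7.4805824 × 10^11.
SE = √(7.4805824 × 10^11) = 864900.

864900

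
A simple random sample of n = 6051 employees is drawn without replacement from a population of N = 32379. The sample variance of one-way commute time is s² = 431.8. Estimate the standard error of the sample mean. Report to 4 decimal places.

0.2409

Under SRS without replacement, Var(ȳ) = (1 − f)·s²/n with f = n/N = 6051/32379 = 0.18688039.
Var(ȳ) = (1 − 0.18688039)·431.8/6051 = 0.81311961·0.071360106 = 0.058024302.
SE(ȳ) = √(0.058024302) = 0.2409.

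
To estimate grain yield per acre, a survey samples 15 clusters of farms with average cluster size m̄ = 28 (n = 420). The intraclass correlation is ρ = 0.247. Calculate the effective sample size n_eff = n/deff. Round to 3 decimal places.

54.766

deff = 1 + (28 − 1)·0.247 = 1 + 6.669 = 7.669.
n_eff = 420 / 7.669 = 54.766.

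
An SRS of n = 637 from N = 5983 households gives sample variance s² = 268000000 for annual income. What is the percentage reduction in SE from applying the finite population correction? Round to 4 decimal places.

f = n/N = 637/5983 = 0.10646833.
SE_no-fpc = √(s²/n) = 648.63097; SE_fpc = √((1−f)s²/n) = 613.13013.
Ratio = √(1−f) = 0.94526804. Reduction = 100·(1 − 0.94526804) = 5.4732%.

5.4732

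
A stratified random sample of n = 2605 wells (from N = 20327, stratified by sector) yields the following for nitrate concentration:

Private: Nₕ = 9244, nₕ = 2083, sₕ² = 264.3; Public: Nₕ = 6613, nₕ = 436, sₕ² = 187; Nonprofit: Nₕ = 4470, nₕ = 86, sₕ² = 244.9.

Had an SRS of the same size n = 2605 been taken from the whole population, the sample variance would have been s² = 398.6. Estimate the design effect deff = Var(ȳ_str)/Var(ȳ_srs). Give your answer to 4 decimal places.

Var(ȳ_str) = Σ Wₕ²(1−fₕ)sₕ²/nₕ with Wₕ = Nₕ/20327:
  Private: (9244/20327)²·(1−2083/9244)·264.3/2083 = 0.020328013
  Public: (6613/20327)²·(1−436/6613)·187/436 = 0.042401836
  Nonprofit: (4470/20327)²·(1−86/4470)·244.9/86 = 0.13505847
  → Var(ȳ_str) = 0.19778832.
Var(ȳ_srs) = (1 − 2605/20327)·398.6/2605 = 0.13340405.
deff = 0.19778832 / 0.13340405 = 1.4826.

1.4826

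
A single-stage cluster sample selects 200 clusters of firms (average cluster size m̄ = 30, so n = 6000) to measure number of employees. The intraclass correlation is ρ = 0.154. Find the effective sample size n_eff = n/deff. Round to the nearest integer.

deff = 1 + (30 − 1)·0.154 = 1 + 4.466 = 5.466.
n_eff = 6000 / 5.466 = 1098.

1098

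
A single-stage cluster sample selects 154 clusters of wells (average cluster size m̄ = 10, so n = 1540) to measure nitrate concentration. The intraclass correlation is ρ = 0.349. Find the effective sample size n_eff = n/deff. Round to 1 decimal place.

371.9

deff = 1 + (10 − 1)·0.349 = 1 + 3.141 = 4.141.
n_eff = 1540 / 4.141 = 371.9.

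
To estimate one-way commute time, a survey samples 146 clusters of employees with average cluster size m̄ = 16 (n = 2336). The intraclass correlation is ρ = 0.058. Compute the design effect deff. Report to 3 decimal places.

1.870

deff = 1 + (16 − 1)·0.058 = 1 + 0.87 = 1.87.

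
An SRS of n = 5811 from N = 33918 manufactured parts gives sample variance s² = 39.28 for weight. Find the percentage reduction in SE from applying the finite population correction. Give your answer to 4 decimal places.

f = n/N = 5811/33918 = 0.17132496.
SE_no-fpc = √(s²/n) = 0.082216749; SE_fpc = √((1−f)s²/n) = 0.074843214.
Ratio = √(1−f) = 0.91031590. Reduction = 100·(1 − 0.91031590) = 8.9684%.

8.9684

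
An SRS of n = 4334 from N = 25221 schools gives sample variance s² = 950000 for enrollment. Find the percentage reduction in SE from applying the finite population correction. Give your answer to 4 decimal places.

8.9968

f = n/N = 4334/25221 = 0.17184093.
SE_no-fpc = √(s²/n) = 14.805305; SE_fpc = √((1−f)s²/n) = 13.473308.
Ratio = √(1−f) = 0.91003246. Reduction = 100·(1 − 0.91003246) = 8.9968%.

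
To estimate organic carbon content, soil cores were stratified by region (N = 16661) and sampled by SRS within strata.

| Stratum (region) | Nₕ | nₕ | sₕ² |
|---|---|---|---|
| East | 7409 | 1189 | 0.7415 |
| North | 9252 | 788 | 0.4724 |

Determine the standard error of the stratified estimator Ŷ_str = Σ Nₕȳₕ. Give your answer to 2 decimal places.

275.11

Var(Ŷ_str) = Σₕ Nₕ²(1 − fₕ)sₕ²/nₕ.
East: 7409²·(1 − 1189/7409)·0.7415/1189 = 28739.505.
North: 9252²·(1 − 788/9252)·0.4724/788 = 46945.606.
Sum = 75685.111.
SE = √(75685.111) = 275.11.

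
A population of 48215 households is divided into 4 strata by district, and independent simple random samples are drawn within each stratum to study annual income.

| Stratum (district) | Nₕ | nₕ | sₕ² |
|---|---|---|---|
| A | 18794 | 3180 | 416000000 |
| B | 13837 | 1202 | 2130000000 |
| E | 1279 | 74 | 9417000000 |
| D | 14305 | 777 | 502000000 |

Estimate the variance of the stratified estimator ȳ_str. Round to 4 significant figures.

Var(ȳ_str) = Σₕ Wₕ²(1 − fₕ)sₕ²/nₕ with Wₕ = Nₕ/N, N = 48215.
A: Wₕ = 0.38979571; term = 0.38979571²·(1 − 0.16920294)·416000000/3180 = 16513.353.
B: Wₕ = 0.28698538; term = 0.28698538²·(1 − 0.08686854)·2130000000/1202 = 133268.64.
E: Wₕ = 0.02652701; term = 0.02652701²·(1 − 0.05785770)·9417000000/74 = 84367.29.
D: Wₕ = 0.29669190; term = 0.29669190²·(1 − 0.05431667)·502000000/777 = 53782.355.
Sum = 287931.64.

287900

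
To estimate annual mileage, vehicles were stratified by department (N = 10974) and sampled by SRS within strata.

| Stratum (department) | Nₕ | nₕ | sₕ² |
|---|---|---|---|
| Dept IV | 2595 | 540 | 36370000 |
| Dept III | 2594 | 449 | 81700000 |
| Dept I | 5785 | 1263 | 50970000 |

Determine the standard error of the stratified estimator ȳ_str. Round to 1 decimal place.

142.0

Var(ȳ_str) = Σₕ Wₕ²(1 − fₕ)sₕ²/nₕ with Wₕ = Nₕ/N, N = 10974.
Dept IV: Wₕ = 0.23646802; term = 0.23646802²·(1 − 0.20809249)·36370000/540 = 2982.4201.
Dept III: Wₕ = 0.23637689; term = 0.23637689²·(1 − 0.17309175)·81700000/449 = 8407.0392.
Dept I: Wₕ = 0.52715509; term = 0.52715509²·(1 − 0.21832325)·50970000/1263 = 8766.2791.
Sum = 20155.738.
SE = √(20155.738) = 142.0.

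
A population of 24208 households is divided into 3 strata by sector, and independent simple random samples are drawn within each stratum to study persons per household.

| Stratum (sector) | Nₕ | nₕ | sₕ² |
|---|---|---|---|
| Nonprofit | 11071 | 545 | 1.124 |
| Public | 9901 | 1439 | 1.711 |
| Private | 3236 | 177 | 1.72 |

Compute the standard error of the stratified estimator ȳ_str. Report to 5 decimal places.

Var(ȳ_str) = Σₕ Wₕ²(1 − fₕ)sₕ²/nₕ with Wₕ = Nₕ/N, N = 24208.
Nonprofit: Wₕ = 0.45732816; term = 0.45732816²·(1 − 0.04922771)·1.124/545 = 4.1011174 × 10^-4.
Public: Wₕ = 0.40899703; term = 0.40899703²·(1 − 0.14533885)·1.711/1439 = 1.6999004 × 10^-4.
Private: Wₕ = 0.13367482; term = 0.13367482²·(1 − 0.05469716)·1.72/177 = 1.6414413 × 10^-4.
Sum = 7.4424591 × 10^-4.
SE = √(7.4424591 × 10^-4) = 0.02728.

0.02728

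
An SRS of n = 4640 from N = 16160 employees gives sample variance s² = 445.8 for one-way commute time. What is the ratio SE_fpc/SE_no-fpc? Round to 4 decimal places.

f = n/N = 4640/16160 = 0.28712871.
SE_no-fpc = √(s²/n) = 0.30996385; SE_fpc = √((1−f)s²/n) = 0.26170776.
Ratio = √(1−f) = 0.84431705.

0.8443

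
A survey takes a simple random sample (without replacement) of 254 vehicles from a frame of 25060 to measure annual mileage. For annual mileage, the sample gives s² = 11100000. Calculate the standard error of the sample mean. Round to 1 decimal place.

Under SRS without replacement, Var(ȳ) = (1 − f)·s²/n with f = n/N = 254/25060 = 0.01013567.
Var(ȳ) = (1 − 0.01013567)·11100000/254 = 0.98986433·43700.787 = 43257.85.
SE(ȳ) = √(43257.85) = 208.0.

208.0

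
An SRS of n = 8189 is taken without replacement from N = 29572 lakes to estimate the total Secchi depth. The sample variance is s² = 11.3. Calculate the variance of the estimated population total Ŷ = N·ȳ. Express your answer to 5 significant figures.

872560

Var(Ŷ) = N²·Var(ȳ) = N²·(1 − n/N)·s²/n.
f = 8189/29572 = 0.27691735; Var(ȳ) = 0.72308265·11.3/8189 = 9.9778165 × 10^-4.
Var(Ŷ) = 29572² · (9.9778165 × 10^-4) = 872563.23.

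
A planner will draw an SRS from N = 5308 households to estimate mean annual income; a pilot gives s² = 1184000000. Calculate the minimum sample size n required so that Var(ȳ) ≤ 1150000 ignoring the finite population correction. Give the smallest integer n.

1030

Without fpc, n₀ = s²/D = 1184000000/1150000 = 1029.5652.
Rounding up, n = 1030.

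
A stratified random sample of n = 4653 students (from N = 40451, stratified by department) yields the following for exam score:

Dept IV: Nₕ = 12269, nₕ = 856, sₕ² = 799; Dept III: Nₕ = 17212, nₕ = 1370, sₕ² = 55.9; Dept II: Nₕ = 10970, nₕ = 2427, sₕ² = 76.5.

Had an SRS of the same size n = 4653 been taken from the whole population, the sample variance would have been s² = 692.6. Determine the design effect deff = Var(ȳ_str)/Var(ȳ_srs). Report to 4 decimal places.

0.6717

Var(ȳ_str) = Σ Wₕ²(1−fₕ)sₕ²/nₕ with Wₕ = Nₕ/40451:
  Dept IV: (12269/40451)²·(1−856/12269)·799/856 = 0.079877318
  Dept III: (17212/40451)²·(1−1370/17212)·55.9/1370 = 0.0067994543
  Dept II: (10970/40451)²·(1−2427/10970)·76.5/2427 = 0.0018053033
  → Var(ȳ_str) = 0.088482076.
Var(ȳ_srs) = (1 − 4653/40451)·692.6/4653 = 0.13172825.
deff = 0.088482076 / 0.13172825 = 0.6717.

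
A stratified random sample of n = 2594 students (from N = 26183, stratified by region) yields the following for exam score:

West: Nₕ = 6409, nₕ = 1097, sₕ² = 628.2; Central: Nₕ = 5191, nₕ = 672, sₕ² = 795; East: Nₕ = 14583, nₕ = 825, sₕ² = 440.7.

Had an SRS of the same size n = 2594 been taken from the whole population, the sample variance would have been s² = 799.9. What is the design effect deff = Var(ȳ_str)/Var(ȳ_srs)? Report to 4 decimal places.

Var(ȳ_str) = Σ Wₕ²(1−fₕ)sₕ²/nₕ with Wₕ = Nₕ/26183:
  West: (6409/26183)²·(1−1097/6409)·628.2/1097 = 0.028438117
  Central: (5191/26183)²·(1−672/5191)·795/672 = 0.04048111
  East: (14583/26183)²·(1−825/14583)·440.7/825 = 0.15633365
  → Var(ȳ_str) = 0.22525288.
Var(ȳ_srs) = (1 − 2594/26183)·799.9/2594 = 0.2778151.
deff = 0.22525288 / 0.2778151 = 0.8108.

0.8108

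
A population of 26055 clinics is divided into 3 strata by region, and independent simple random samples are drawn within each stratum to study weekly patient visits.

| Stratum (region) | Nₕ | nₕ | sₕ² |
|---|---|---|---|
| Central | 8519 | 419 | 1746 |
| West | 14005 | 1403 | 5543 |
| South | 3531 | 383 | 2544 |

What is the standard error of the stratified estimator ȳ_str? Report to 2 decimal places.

1.25

Var(ȳ_str) = Σₕ Wₕ²(1 − fₕ)sₕ²/nₕ with Wₕ = Nₕ/N, N = 26055.
Central: Wₕ = 0.32696220; term = 0.32696220²·(1 − 0.04918418)·1746/419 = 0.42356659.
West: Wₕ = 0.53751679; term = 0.53751679²·(1 − 0.10017851)·5543/1403 = 1.0271353.
South: Wₕ = 0.13552101; term = 0.13552101²·(1 − 0.10846786)·2544/383 = 0.10875985.
Sum = 1.5594617.
SE = √(1.5594617) = 1.25.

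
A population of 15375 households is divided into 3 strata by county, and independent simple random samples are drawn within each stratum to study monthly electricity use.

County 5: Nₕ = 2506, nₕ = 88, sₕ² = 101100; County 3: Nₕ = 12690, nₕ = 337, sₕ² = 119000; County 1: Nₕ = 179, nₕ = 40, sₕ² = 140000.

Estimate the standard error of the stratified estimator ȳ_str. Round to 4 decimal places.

Var(ȳ_str) = Σₕ Wₕ²(1 − fₕ)sₕ²/nₕ with Wₕ = Nₕ/N, N = 15375.
County 5: Wₕ = 0.16299187; term = 0.16299187²·(1 − 0.03511572)·101100/88 = 29.449342.
County 3: Wₕ = 0.82536585; term = 0.82536585²·(1 − 0.02655634)·119000/337 = 234.1644.
County 1: Wₕ = 0.01164228; term = 0.01164228²·(1 − 0.22346369)·140000/40 = 0.36838813.
Sum = 263.98213.
SE = √(263.98213) = 16.2475.

16.2475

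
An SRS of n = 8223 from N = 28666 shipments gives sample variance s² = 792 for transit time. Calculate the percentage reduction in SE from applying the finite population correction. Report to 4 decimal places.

15.5521

f = n/N = 8223/28666 = 0.28685551.
SE_no-fpc = √(s²/n) = 0.31034692; SE_fpc = √((1−f)s²/n) = 0.26208141.
Ratio = √(1−f) = 0.84447883. Reduction = 100·(1 − 0.84447883) = 15.5521%.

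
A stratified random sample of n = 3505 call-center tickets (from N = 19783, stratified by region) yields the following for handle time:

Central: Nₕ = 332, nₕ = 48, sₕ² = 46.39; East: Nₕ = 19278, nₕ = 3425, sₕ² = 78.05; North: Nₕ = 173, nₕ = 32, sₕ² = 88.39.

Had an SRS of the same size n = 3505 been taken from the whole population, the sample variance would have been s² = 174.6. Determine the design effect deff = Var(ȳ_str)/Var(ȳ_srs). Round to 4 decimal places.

Var(ȳ_str) = Σ Wₕ²(1−fₕ)sₕ²/nₕ with Wₕ = Nₕ/19783:
  Central: (332/19783)²·(1−48/332)·46.39/48 = 2.3283875 × 10^-4
  East: (19278/19783)²·(1−3425/19278)·78.05/3425 = 0.017795142
  North: (173/19783)²·(1−32/173)·88.39/32 = 1.7216072 × 10^-4
  → Var(ȳ_str) = 0.018200141.
Var(ȳ_srs) = (1 − 3505/19783)·174.6/3505 = 0.040988791.
deff = 0.018200141 / 0.040988791 = 0.4440.

0.4440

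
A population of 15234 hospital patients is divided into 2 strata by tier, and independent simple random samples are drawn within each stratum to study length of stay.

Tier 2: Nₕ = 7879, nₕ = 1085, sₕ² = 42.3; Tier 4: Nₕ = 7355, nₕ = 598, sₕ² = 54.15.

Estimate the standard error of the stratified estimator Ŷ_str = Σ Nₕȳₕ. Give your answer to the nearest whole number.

2567

Var(Ŷ_str) = Σₕ Nₕ²(1 − fₕ)sₕ²/nₕ.
Tier 2: 7879²·(1 − 1085/7879)·42.3/1085 = 2.0869271 × 10^6.
Tier 4: 7355²·(1 − 598/7355)·54.15/598 = 4.5002213 × 10^6.
Sum = 6.5871484 × 10^6.
SE = √(6.5871484 × 10^6) = 2567.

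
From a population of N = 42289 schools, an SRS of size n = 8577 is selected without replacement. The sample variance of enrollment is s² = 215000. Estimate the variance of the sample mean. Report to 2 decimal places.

Under SRS without replacement, Var(ȳ) = (1 − f)·s²/n with f = n/N = 8577/42289 = 0.20281870.
Var(ȳ) = (1 − 0.20281870)·215000/8577 = 0.79718130·25.06704 = 19.982975.

19.98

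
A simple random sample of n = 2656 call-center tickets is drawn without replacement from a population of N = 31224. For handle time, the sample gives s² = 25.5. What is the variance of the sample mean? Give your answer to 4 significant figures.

0.008784

Under SRS without replacement, Var(ȳ) = (1 − f)·s²/n with f = n/N = 2656/31224 = 0.08506277.
Var(ȳ) = (1 − 0.08506277)·25.5/2656 = 0.91493723·0.0096009036 = 0.0087842241.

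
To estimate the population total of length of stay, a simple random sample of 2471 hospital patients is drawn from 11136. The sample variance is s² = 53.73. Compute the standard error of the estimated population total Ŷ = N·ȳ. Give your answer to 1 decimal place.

1448.5

Var(Ŷ) = N²·Var(ȳ) = N²·(1 − n/N)·s²/n.
f = 2471/11136 = 0.22189296; Var(ȳ) = 0.77810704·53.73/2471 = 0.016919341.
Var(Ŷ) = 11136² · 0.016919341 = 2.0981759 × 10^6.
SE(Ŷ) = √(2.0981759 × 10^6) = 1448.5.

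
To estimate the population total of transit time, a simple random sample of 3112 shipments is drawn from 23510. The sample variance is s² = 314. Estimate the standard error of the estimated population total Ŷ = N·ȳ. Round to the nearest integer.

Var(Ŷ) = N²·Var(ȳ) = N²·(1 − n/N)·s²/n.
f = 3112/23510 = 0.13236920; Var(ȳ) = 0.86763080·314/3112 = 0.087543724.
Var(Ŷ) = 23510² · 0.087543724 = 4.8387176 × 10^7.
SE(Ŷ) = √(4.8387176 × 10^7) = 6956.

6956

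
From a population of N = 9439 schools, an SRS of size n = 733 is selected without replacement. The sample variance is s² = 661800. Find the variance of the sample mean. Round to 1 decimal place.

Under SRS without replacement, Var(ȳ) = (1 − f)·s²/n with f = n/N = 733/9439 = 0.07765653.
Var(ȳ) = (1 − 0.07765653)·661800/733 = 0.92234347·902.86494 = 832.75158.

832.8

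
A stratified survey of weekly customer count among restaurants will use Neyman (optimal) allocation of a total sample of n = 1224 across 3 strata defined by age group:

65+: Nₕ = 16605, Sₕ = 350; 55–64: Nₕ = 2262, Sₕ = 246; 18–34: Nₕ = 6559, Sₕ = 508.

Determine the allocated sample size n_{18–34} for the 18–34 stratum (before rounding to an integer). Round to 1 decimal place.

420.4

Neyman allocation: nₕ = n·NₕSₕ / Σⱼ NⱼSⱼ.
Σ NⱼSⱼ = 16605·350 + 2262·246 + 6559·508 = 9.700174 × 10^6.
n_{18–34} = 1224·6559·508 / (9.700174 × 10^6) = 420.4.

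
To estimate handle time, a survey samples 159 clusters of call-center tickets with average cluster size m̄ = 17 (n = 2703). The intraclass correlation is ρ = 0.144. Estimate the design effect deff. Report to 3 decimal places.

deff = 1 + (17 − 1)·0.144 = 1 + 2.304 = 3.304.

3.304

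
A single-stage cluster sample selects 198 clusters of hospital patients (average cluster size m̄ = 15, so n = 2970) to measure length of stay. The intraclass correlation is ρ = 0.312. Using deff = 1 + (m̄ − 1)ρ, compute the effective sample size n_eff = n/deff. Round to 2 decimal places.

553.28

deff = 1 + (15 − 1)·0.312 = 1 + 4.368 = 5.368.
n_eff = 2970 / 5.368 = 553.28.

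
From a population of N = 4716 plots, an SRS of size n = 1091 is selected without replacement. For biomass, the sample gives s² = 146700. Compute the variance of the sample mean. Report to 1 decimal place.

103.4

Under SRS without replacement, Var(ȳ) = (1 − f)·s²/n with f = n/N = 1091/4716 = 0.23134012.
Var(ȳ) = (1 − 0.23134012)·146700/1091 = 0.76865988·134.46379 = 103.35692.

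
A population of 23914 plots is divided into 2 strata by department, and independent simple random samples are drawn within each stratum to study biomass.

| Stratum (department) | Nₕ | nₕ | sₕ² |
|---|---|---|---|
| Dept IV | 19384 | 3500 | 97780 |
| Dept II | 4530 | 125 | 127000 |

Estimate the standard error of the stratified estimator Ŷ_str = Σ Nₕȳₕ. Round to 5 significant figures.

Var(Ŷ_str) = Σₕ Nₕ²(1 − fₕ)sₕ²/nₕ.
Dept IV: 19384²·(1 − 3500/19384)·97780/3500 = 8.6017193 × 10^9.
Dept II: 4530²·(1 − 125/4530)·127000/125 = 2.0273924 × 10^10.
Sum = 2.8875643 × 10^10.
SE = √(2.8875643 × 10^10) = 169930.

169930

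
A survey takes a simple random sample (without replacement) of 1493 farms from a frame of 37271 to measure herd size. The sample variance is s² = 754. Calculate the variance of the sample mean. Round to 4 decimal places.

Under SRS without replacement, Var(ȳ) = (1 − f)·s²/n with f = n/N = 1493/37271 = 0.04005795.
Var(ȳ) = (1 − 0.04005795)·754/1493 = 0.95994205·0.50502344 = 0.48479324.

0.4848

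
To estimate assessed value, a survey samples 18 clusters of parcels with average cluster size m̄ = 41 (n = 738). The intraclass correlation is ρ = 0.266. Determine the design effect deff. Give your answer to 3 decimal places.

deff = 1 + (41 − 1)·0.266 = 1 + 10.64 = 11.64.

11.640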